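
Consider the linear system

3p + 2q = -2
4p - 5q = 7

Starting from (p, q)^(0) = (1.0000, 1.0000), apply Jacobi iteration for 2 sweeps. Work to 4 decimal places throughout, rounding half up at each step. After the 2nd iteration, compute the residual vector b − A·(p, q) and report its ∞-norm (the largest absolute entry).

4.2662

Iteration 1:
  p = (-2 - (2)·1.0000) / (3) = -1.3333
  q = (7 - (4)·1.0000) / (-5) = -0.6000
Iteration 2:
  p = (-2 - (2)·-0.6000) / (3) = -0.2667
  q = (7 - (4)·-1.3333) / (-5) = -2.4666
Residual b − A·x = (3.7333, -4.2662); ∞-norm = 4.2662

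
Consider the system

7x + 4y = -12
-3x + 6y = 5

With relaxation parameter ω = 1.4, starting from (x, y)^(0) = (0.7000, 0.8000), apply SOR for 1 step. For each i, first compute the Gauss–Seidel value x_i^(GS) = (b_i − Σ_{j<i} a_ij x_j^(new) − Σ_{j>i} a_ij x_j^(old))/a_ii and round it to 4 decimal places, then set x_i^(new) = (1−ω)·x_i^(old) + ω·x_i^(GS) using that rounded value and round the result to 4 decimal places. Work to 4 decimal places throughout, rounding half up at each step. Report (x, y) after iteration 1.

Iteration 1:
  x: GS value = (-12 - (4)·0.8000) / (7) = -2.1714;  x ← (1−ω)·0.7000 + ω·-2.1714 = -3.3200
  y: GS value = (5 - (-3)·-3.3200) / (6) = -0.8267;  y ← (1−ω)·0.8000 + ω·-0.8267 = -1.4774

(-3.3200, -1.4774)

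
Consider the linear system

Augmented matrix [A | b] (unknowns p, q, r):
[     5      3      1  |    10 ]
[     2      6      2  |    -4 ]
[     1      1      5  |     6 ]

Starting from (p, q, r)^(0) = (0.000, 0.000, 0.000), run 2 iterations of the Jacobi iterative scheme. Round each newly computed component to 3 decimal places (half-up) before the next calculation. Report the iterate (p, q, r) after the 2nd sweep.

Iteration 1:
  p = (10 - (3)·0.000 - (1)·0.000) / (5) = 2.000
  q = (-4 - (2)·0.000 - (2)·0.000) / (6) = -0.667
  r = (6 - (1)·0.000 - (1)·0.000) / (5) = 1.200
Iteration 2:
  p = (10 - (3)·-0.667 - (1)·1.200) / (5) = 2.160
  q = (-4 - (2)·2.000 - (2)·1.200) / (6) = -1.733
  r = (6 - (1)·2.000 - (1)·-0.667) / (5) = 0.933

(2.160, -1.733, 0.933)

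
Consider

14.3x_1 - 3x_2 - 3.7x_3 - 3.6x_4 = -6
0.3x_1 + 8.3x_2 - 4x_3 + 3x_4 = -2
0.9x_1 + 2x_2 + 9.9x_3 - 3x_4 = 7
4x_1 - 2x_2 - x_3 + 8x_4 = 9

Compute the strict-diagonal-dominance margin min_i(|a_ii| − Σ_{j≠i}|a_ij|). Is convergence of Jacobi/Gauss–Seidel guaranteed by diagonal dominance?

1

row 1: |14.3| − (3+3.7+3.6) = 4
row 2: |8.3| − (0.3+4+3) = 1
row 3: |9.9| − (0.9+2+3) = 4
row 4: |8| − (4+2+1) = 1
minimum over rows = 1 → strictly diagonally dominant (convergence guaranteed)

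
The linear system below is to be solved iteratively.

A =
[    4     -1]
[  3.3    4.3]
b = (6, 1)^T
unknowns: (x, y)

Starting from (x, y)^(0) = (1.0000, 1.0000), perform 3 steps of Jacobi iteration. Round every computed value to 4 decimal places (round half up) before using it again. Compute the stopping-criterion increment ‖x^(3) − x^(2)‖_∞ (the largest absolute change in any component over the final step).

Iteration 1:
  x = (6 - (-1)·1.0000) / (4) = 1.7500
  y = (1 - (3.3)·1.0000) / (4.3) = -0.5349
Iteration 2:
  x = (6 - (-1)·-0.5349) / (4) = 1.3663
  y = (1 - (3.3)·1.7500) / (4.3) = -1.1105
Iteration 3:
  x = (6 - (-1)·-1.1105) / (4) = 1.2224
  y = (1 - (3.3)·1.3663) / (4.3) = -0.8160
Change: (-0.1439, 0.2945) → max |·| = 0.2945

0.2945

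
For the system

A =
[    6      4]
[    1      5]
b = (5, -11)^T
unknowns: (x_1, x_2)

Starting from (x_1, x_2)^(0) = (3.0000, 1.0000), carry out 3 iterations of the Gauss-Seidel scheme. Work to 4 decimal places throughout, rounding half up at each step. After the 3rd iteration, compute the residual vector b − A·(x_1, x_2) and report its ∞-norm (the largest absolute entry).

Iteration 1:
  x_1 = (5 - (4)·1.0000) / (6) = 0.1667
  x_2 = (-11 - (1)·0.1667) / (5) = -2.2333
Iteration 2:
  x_1 = (5 - (4)·-2.2333) / (6) = 2.3222
  x_2 = (-11 - (1)·2.3222) / (5) = -2.6644
Iteration 3:
  x_1 = (5 - (4)·-2.6644) / (6) = 2.6096
  x_2 = (-11 - (1)·2.6096) / (5) = -2.7219
Residual b − A·x = (0.2300, -0.0001); ∞-norm = 0.2300

0.2300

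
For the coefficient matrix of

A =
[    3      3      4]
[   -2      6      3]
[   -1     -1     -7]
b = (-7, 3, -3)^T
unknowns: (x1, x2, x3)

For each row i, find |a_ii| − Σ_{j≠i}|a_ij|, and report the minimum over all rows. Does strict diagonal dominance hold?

-4

row 1: |3| − (3+4) = -4
row 2: |6| − (2+3) = 1
row 3: |-7| − (1+1) = 5
minimum over rows = -4 → not strictly diagonally dominant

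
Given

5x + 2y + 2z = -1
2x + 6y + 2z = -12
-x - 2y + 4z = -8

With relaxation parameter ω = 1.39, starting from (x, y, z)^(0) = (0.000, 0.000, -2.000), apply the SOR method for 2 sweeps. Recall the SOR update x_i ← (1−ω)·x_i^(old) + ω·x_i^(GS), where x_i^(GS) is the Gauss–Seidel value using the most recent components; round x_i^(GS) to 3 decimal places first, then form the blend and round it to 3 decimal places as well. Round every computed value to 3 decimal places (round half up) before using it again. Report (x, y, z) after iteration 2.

Iteration 1:
  x: GS value = (-1 - (2)·0.000 - (2)·-2.000) / (5) = 0.600;  x ← (1−ω)·0.000 + ω·0.600 = 0.834
  y: GS value = (-12 - (2)·0.834 - (2)·-2.000) / (6) = -1.611;  y ← (1−ω)·0.000 + ω·-1.611 = -2.239
  z: GS value = (-8 - (-1)·0.834 - (-2)·-2.239) / (4) = -2.911;  z ← (1−ω)·-2.000 + ω·-2.911 = -3.266
Iteration 2:
  x: GS value = (-1 - (2)·-2.239 - (2)·-3.266) / (5) = 2.002;  x ← (1−ω)·0.834 + ω·2.002 = 2.458
  y: GS value = (-12 - (2)·2.458 - (2)·-3.266) / (6) = -1.731;  y ← (1−ω)·-2.239 + ω·-1.731 = -1.533
  z: GS value = (-8 - (-1)·2.458 - (-2)·-1.533) / (4) = -2.152;  z ← (1−ω)·-3.266 + ω·-2.152 = -1.718

(2.458, -1.533, -1.718)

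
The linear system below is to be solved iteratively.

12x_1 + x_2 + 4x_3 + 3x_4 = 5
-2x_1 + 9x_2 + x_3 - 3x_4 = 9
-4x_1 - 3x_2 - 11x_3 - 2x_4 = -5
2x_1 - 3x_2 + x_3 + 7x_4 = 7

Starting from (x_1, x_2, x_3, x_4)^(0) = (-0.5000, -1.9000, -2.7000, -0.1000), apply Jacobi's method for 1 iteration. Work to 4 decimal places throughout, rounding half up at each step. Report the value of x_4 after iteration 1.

0.7143

Iteration 1:
  x_1 = (5 - (1)·-1.9000 - (4)·-2.7000 - (3)·-0.1000) / (12) = 1.5000
  x_2 = (9 - (-2)·-0.5000 - (1)·-2.7000 - (-3)·-0.1000) / (9) = 1.1556
  x_3 = (-5 - (-4)·-0.5000 - (-3)·-1.9000 - (-2)·-0.1000) / (-11) = 1.1727
  x_4 = (7 - (2)·-0.5000 - (-3)·-1.9000 - (1)·-2.7000) / (7) = 0.7143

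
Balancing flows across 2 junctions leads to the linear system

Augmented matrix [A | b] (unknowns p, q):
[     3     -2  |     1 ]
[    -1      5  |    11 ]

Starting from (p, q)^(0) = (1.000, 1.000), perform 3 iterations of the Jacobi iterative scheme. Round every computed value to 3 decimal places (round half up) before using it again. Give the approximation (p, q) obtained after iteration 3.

Iteration 1:
  p = (1 - (-2)·1.000) / (3) = 1.000
  q = (11 - (-1)·1.000) / (5) = 2.400
Iteration 2:
  p = (1 - (-2)·2.400) / (3) = 1.933
  q = (11 - (-1)·1.000) / (5) = 2.400
Iteration 3:
  p = (1 - (-2)·2.400) / (3) = 1.933
  q = (11 - (-1)·1.933) / (5) = 2.587

(1.933, 2.587)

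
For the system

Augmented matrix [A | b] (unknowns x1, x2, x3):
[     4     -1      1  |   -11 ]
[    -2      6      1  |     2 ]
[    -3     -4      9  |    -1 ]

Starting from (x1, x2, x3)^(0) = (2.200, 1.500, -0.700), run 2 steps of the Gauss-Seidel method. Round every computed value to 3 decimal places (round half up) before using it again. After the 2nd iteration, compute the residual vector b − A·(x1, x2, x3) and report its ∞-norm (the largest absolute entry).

0.160

Iteration 1:
  x1 = (-11 - (-1)·1.500 - (1)·-0.700) / (4) = -2.200
  x2 = (2 - (-2)·-2.200 - (1)·-0.700) / (6) = -0.283
  x3 = (-1 - (-3)·-2.200 - (-4)·-0.283) / (9) = -0.970
Iteration 2:
  x1 = (-11 - (-1)·-0.283 - (1)·-0.970) / (4) = -2.578
  x2 = (2 - (-2)·-2.578 - (1)·-0.970) / (6) = -0.364
  x3 = (-1 - (-3)·-2.578 - (-4)·-0.364) / (9) = -1.132
Residual b − A·x = (0.080, 0.160, -0.002); ∞-norm = 0.160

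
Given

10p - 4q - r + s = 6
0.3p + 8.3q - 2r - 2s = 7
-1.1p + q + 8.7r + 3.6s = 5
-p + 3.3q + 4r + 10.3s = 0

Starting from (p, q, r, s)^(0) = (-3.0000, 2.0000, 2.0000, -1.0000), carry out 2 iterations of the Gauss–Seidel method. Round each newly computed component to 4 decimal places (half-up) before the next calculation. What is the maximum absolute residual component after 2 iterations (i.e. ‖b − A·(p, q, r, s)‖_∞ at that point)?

0.7011

Iteration 1:
  p = (6 - (-4)·2.0000 - (-1)·2.0000 - (1)·-1.0000) / (10) = 1.7000
  q = (7 - (0.3)·1.7000 - (-2)·2.0000 - (-2)·-1.0000) / (8.3) = 1.0229
  r = (5 - (-1.1)·1.7000 - (1)·1.0229 - (3.6)·-1.0000) / (8.7) = 1.0859
  s = (0 - (-1)·1.7000 - (3.3)·1.0229 - (4)·1.0859) / (10.3) = -0.5844
Iteration 2:
  p = (6 - (-4)·1.0229 - (-1)·1.0859 - (1)·-0.5844) / (10) = 1.1762
  q = (7 - (0.3)·1.1762 - (-2)·1.0859 - (-2)·-0.5844) / (8.3) = 0.9217
  r = (5 - (-1.1)·1.1762 - (1)·0.9217 - (3.6)·-0.5844) / (8.7) = 0.8593
  s = (0 - (-1)·1.1762 - (3.3)·0.9217 - (4)·0.8593) / (10.3) = -0.5148
Residual b − A·x = (-0.7011, -0.3140, -0.2505, -0.0002); ∞-norm = 0.7011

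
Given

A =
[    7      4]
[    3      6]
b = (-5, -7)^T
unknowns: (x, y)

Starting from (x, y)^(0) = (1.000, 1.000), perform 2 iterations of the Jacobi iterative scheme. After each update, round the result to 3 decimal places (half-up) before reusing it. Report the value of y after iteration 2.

Iteration 1:
  x = (-5 - (4)·1.000) / (7) = -1.286
  y = (-7 - (3)·1.000) / (6) = -1.667
Iteration 2:
  x = (-5 - (4)·-1.667) / (7) = 0.238
  y = (-7 - (3)·-1.286) / (6) = -0.524

-0.524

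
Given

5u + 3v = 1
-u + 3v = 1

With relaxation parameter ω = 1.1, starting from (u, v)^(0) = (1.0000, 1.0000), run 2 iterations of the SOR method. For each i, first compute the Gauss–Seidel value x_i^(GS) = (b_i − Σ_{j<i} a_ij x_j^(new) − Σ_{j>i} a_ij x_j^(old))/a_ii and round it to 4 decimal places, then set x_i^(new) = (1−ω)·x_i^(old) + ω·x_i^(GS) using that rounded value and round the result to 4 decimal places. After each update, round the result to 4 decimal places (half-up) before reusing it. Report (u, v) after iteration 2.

(0.2287, 0.4437)

Iteration 1:
  u: GS value = (1 - (3)·1.0000) / (5) = -0.4000;  u ← (1−ω)·1.0000 + ω·-0.4000 = -0.5400
  v: GS value = (1 - (-1)·-0.5400) / (3) = 0.1533;  v ← (1−ω)·1.0000 + ω·0.1533 = 0.0686
Iteration 2:
  u: GS value = (1 - (3)·0.0686) / (5) = 0.1588;  u ← (1−ω)·-0.5400 + ω·0.1588 = 0.2287
  v: GS value = (1 - (-1)·0.2287) / (3) = 0.4096;  v ← (1−ω)·0.0686 + ω·0.4096 = 0.4437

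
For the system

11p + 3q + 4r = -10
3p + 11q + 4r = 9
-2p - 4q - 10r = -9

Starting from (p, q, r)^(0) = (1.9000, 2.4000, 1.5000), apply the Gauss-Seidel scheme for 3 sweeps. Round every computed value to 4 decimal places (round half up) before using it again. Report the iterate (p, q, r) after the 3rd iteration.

Iteration 1:
  p = (-10 - (3)·2.4000 - (4)·1.5000) / (11) = -2.1091
  q = (9 - (3)·-2.1091 - (4)·1.5000) / (11) = 0.8479
  r = (-9 - (-2)·-2.1091 - (-4)·0.8479) / (-10) = 0.9827
Iteration 2:
  p = (-10 - (3)·0.8479 - (4)·0.9827) / (11) = -1.4977
  q = (9 - (3)·-1.4977 - (4)·0.9827) / (11) = 0.8693
  r = (-9 - (-2)·-1.4977 - (-4)·0.8693) / (-10) = 0.8518
Iteration 3:
  p = (-10 - (3)·0.8693 - (4)·0.8518) / (11) = -1.4559
  q = (9 - (3)·-1.4559 - (4)·0.8518) / (11) = 0.9055
  r = (-9 - (-2)·-1.4559 - (-4)·0.9055) / (-10) = 0.8290

(-1.4559, 0.9055, 0.8290)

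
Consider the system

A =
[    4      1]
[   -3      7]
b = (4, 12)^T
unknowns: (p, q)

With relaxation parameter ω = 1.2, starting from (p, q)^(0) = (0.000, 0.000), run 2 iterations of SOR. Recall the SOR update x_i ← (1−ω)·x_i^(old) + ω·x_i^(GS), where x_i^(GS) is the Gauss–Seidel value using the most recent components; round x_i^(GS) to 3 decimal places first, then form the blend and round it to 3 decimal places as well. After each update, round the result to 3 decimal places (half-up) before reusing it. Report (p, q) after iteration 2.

(0.157, 1.603)

Iteration 1:
  p: GS value = (4 - (1)·0.000) / (4) = 1.000;  p ← (1−ω)·0.000 + ω·1.000 = 1.200
  q: GS value = (12 - (-3)·1.200) / (7) = 2.229;  q ← (1−ω)·0.000 + ω·2.229 = 2.675
Iteration 2:
  p: GS value = (4 - (1)·2.675) / (4) = 0.331;  p ← (1−ω)·1.200 + ω·0.331 = 0.157
  q: GS value = (12 - (-3)·0.157) / (7) = 1.782;  q ← (1−ω)·2.675 + ω·1.782 = 1.603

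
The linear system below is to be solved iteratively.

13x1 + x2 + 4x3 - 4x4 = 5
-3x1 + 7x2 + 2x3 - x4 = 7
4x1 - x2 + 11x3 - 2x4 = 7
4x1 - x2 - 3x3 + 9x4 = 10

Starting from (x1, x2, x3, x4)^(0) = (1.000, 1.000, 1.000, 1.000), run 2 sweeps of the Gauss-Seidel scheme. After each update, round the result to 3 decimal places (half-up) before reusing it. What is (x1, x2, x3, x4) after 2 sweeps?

Iteration 1:
  x1 = (5 - (1)·1.000 - (4)·1.000 - (-4)·1.000) / (13) = 0.308
  x2 = (7 - (-3)·0.308 - (2)·1.000 - (-1)·1.000) / (7) = 0.989
  x3 = (7 - (4)·0.308 - (-1)·0.989 - (-2)·1.000) / (11) = 0.796
  x4 = (10 - (4)·0.308 - (-1)·0.989 - (-3)·0.796) / (9) = 1.349
Iteration 2:
  x1 = (5 - (1)·0.989 - (4)·0.796 - (-4)·1.349) / (13) = 0.479
  x2 = (7 - (-3)·0.479 - (2)·0.796 - (-1)·1.349) / (7) = 1.171
  x3 = (7 - (4)·0.479 - (-1)·1.171 - (-2)·1.349) / (11) = 0.814
  x4 = (10 - (4)·0.479 - (-1)·1.171 - (-3)·0.814) / (9) = 1.300

(0.479, 1.171, 0.814, 1.300)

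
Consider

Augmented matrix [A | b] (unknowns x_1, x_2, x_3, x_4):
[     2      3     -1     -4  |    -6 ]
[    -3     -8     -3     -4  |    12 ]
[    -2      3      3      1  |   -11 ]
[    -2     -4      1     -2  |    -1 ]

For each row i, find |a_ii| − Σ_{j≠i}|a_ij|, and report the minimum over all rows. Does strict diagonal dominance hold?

row 1: |2| − (3+1+4) = -6
row 2: |-8| − (3+3+4) = -2
row 3: |3| − (2+3+1) = -3
row 4: |-2| − (2+4+1) = -5
minimum over rows = -6 → not strictly diagonally dominant

-6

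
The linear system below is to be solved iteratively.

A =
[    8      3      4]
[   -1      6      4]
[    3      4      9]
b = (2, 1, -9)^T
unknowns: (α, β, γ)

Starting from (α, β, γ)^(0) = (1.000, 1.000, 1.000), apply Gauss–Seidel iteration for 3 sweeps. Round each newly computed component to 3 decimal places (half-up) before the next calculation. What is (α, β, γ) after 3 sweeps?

Iteration 1:
  α = (2 - (3)·1.000 - (4)·1.000) / (8) = -0.625
  β = (1 - (-1)·-0.625 - (4)·1.000) / (6) = -0.604
  γ = (-9 - (3)·-0.625 - (4)·-0.604) / (9) = -0.523
Iteration 2:
  α = (2 - (3)·-0.604 - (4)·-0.523) / (8) = 0.738
  β = (1 - (-1)·0.738 - (4)·-0.523) / (6) = 0.638
  γ = (-9 - (3)·0.738 - (4)·0.638) / (9) = -1.530
Iteration 3:
  α = (2 - (3)·0.638 - (4)·-1.530) / (8) = 0.776
  β = (1 - (-1)·0.776 - (4)·-1.530) / (6) = 1.316
  γ = (-9 - (3)·0.776 - (4)·1.316) / (9) = -1.844

(0.776, 1.316, -1.844)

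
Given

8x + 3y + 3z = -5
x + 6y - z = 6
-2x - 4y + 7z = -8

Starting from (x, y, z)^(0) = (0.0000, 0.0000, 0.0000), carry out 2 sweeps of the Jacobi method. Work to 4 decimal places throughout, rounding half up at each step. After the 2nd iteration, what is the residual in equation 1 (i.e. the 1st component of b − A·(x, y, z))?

-0.9199

Iteration 1:
  x = (-5 - (3)·0.0000 - (3)·0.0000) / (8) = -0.6250
  y = (6 - (1)·0.0000 - (-1)·0.0000) / (6) = 1.0000
  z = (-8 - (-2)·0.0000 - (-4)·0.0000) / (7) = -1.1429
Iteration 2:
  x = (-5 - (3)·1.0000 - (3)·-1.1429) / (8) = -0.5714
  y = (6 - (1)·-0.6250 - (-1)·-1.1429) / (6) = 0.9137
  z = (-8 - (-2)·-0.6250 - (-4)·1.0000) / (7) = -0.7500
Residual b − A·x = (-0.9199, 0.3392, -0.2380)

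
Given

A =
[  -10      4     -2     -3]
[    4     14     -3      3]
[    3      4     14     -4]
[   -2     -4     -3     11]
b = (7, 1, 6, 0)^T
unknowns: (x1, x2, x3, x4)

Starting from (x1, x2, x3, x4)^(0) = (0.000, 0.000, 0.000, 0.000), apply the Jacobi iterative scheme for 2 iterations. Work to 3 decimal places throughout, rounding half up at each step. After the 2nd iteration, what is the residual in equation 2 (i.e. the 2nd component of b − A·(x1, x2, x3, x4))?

Iteration 1:
  x1 = (7 - (4)·0.000 - (-2)·0.000 - (-3)·0.000) / (-10) = -0.700
  x2 = (1 - (4)·0.000 - (-3)·0.000 - (3)·0.000) / (14) = 0.071
  x3 = (6 - (3)·0.000 - (4)·0.000 - (-4)·0.000) / (14) = 0.429
  x4 = (0 - (-2)·0.000 - (-4)·0.000 - (-3)·0.000) / (11) = 0.000
Iteration 2:
  x1 = (7 - (4)·0.071 - (-2)·0.429 - (-3)·0.000) / (-10) = -0.757
  x2 = (1 - (4)·-0.700 - (-3)·0.429 - (3)·0.000) / (14) = 0.363
  x3 = (6 - (3)·-0.700 - (4)·0.071 - (-4)·0.000) / (14) = 0.558
  x4 = (0 - (-2)·-0.700 - (-4)·0.071 - (-3)·0.429) / (11) = 0.016
Residual b − A·x = (-0.858, 0.572, -0.929, 1.436)

0.572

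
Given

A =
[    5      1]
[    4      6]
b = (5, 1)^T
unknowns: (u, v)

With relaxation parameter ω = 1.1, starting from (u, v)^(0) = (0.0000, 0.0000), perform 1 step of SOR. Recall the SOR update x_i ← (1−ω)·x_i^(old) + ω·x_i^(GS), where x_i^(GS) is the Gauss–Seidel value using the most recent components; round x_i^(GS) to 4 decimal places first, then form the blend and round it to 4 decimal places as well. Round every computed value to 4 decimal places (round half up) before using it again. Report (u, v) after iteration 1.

(1.1000, -0.6234)

Iteration 1:
  u: GS value = (5 - (1)·0.0000) / (5) = 1.0000;  u ← (1−ω)·0.0000 + ω·1.0000 = 1.1000
  v: GS value = (1 - (4)·1.1000) / (6) = -0.5667;  v ← (1−ω)·0.0000 + ω·-0.5667 = -0.6234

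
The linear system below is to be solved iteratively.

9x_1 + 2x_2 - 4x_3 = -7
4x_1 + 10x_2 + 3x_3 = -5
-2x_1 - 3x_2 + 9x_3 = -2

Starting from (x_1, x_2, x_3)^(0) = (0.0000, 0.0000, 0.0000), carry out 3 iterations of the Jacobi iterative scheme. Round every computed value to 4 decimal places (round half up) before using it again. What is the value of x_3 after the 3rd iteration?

Iteration 1:
  x_1 = (-7 - (2)·0.0000 - (-4)·0.0000) / (9) = -0.7778
  x_2 = (-5 - (4)·0.0000 - (3)·0.0000) / (10) = -0.5000
  x_3 = (-2 - (-2)·0.0000 - (-3)·0.0000) / (9) = -0.2222
Iteration 2:
  x_1 = (-7 - (2)·-0.5000 - (-4)·-0.2222) / (9) = -0.7654
  x_2 = (-5 - (4)·-0.7778 - (3)·-0.2222) / (10) = -0.1222
  x_3 = (-2 - (-2)·-0.7778 - (-3)·-0.5000) / (9) = -0.5617
Iteration 3:
  x_1 = (-7 - (2)·-0.1222 - (-4)·-0.5617) / (9) = -1.0003
  x_2 = (-5 - (4)·-0.7654 - (3)·-0.5617) / (10) = -0.0253
  x_3 = (-2 - (-2)·-0.7654 - (-3)·-0.1222) / (9) = -0.4330

-0.4330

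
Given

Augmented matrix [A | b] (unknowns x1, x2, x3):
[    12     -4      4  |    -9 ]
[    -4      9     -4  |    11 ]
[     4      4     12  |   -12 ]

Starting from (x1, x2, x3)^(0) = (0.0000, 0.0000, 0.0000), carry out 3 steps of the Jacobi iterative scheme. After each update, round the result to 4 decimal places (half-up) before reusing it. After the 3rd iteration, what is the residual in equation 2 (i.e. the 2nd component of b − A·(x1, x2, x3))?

-0.7777

Iteration 1:
  x1 = (-9 - (-4)·0.0000 - (4)·0.0000) / (12) = -0.7500
  x2 = (11 - (-4)·0.0000 - (-4)·0.0000) / (9) = 1.2222
  x3 = (-12 - (4)·0.0000 - (4)·0.0000) / (12) = -1.0000
Iteration 2:
  x1 = (-9 - (-4)·1.2222 - (4)·-1.0000) / (12) = -0.0093
  x2 = (11 - (-4)·-0.7500 - (-4)·-1.0000) / (9) = 0.4444
  x3 = (-12 - (4)·-0.7500 - (4)·1.2222) / (12) = -1.1574
Iteration 3:
  x1 = (-9 - (-4)·0.4444 - (4)·-1.1574) / (12) = -0.2161
  x2 = (11 - (-4)·-0.0093 - (-4)·-1.1574) / (9) = 0.7037
  x3 = (-12 - (4)·-0.0093 - (4)·0.4444) / (12) = -1.1450
Residual b − A·x = (0.9880, -0.7777, -0.2104)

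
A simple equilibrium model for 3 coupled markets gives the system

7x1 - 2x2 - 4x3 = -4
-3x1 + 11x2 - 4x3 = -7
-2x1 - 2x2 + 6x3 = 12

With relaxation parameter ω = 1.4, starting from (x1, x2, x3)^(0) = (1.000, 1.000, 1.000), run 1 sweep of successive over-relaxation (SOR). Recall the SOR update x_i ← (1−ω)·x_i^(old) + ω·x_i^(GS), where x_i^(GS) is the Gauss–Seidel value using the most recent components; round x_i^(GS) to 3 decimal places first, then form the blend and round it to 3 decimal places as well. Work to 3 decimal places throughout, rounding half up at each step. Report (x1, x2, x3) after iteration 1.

(0.000, -0.782, 2.035)

Iteration 1:
  x1: GS value = (-4 - (-2)·1.000 - (-4)·1.000) / (7) = 0.286;  x1 ← (1−ω)·1.000 + ω·0.286 = 0.000
  x2: GS value = (-7 - (-3)·0.000 - (-4)·1.000) / (11) = -0.273;  x2 ← (1−ω)·1.000 + ω·-0.273 = -0.782
  x3: GS value = (12 - (-2)·0.000 - (-2)·-0.782) / (6) = 1.739;  x3 ← (1−ω)·1.000 + ω·1.739 = 2.035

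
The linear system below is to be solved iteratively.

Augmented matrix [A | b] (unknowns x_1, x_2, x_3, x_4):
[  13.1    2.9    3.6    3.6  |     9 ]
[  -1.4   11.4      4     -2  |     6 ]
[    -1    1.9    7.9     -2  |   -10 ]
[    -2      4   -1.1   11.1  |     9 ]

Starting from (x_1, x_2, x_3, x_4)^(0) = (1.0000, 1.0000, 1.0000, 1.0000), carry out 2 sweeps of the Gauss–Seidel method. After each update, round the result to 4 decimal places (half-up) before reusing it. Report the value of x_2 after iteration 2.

Iteration 1:
  x_1 = (9 - (2.9)·1.0000 - (3.6)·1.0000 - (3.6)·1.0000) / (13.1) = -0.0840
  x_2 = (6 - (-1.4)·-0.0840 - (4)·1.0000 - (-2)·1.0000) / (11.4) = 0.3406
  x_3 = (-10 - (-1)·-0.0840 - (1.9)·0.3406 - (-2)·1.0000) / (7.9) = -1.1052
  x_4 = (9 - (-2)·-0.0840 - (4)·0.3406 - (-1.1)·-1.1052) / (11.1) = 0.5634
Iteration 2:
  x_1 = (9 - (2.9)·0.3406 - (3.6)·-1.1052 - (3.6)·0.5634) / (13.1) = 0.7605
  x_2 = (6 - (-1.4)·0.7605 - (4)·-1.1052 - (-2)·0.5634) / (11.4) = 1.1063
  x_3 = (-10 - (-1)·0.7605 - (1.9)·1.1063 - (-2)·0.5634) / (7.9) = -1.2930
  x_4 = (9 - (-2)·0.7605 - (4)·1.1063 - (-1.1)·-1.2930) / (11.1) = 0.4210

1.1063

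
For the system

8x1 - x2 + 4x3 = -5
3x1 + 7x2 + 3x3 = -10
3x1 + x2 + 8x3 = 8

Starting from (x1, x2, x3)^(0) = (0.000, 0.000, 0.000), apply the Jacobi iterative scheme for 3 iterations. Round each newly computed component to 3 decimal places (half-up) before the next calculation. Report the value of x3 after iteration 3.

Iteration 1:
  x1 = (-5 - (-1)·0.000 - (4)·0.000) / (8) = -0.625
  x2 = (-10 - (3)·0.000 - (3)·0.000) / (7) = -1.429
  x3 = (8 - (3)·0.000 - (1)·0.000) / (8) = 1.000
Iteration 2:
  x1 = (-5 - (-1)·-1.429 - (4)·1.000) / (8) = -1.304
  x2 = (-10 - (3)·-0.625 - (3)·1.000) / (7) = -1.589
  x3 = (8 - (3)·-0.625 - (1)·-1.429) / (8) = 1.413
Iteration 3:
  x1 = (-5 - (-1)·-1.589 - (4)·1.413) / (8) = -1.530
  x2 = (-10 - (3)·-1.304 - (3)·1.413) / (7) = -1.475
  x3 = (8 - (3)·-1.304 - (1)·-1.589) / (8) = 1.688

1.688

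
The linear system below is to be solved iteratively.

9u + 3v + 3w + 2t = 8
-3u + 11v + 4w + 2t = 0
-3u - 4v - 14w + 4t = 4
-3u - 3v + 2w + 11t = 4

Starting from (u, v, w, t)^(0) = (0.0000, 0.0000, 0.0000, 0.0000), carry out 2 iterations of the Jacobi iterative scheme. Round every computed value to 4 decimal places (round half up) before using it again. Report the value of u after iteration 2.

Iteration 1:
  u = (8 - (3)·0.0000 - (3)·0.0000 - (2)·0.0000) / (9) = 0.8889
  v = (0 - (-3)·0.0000 - (4)·0.0000 - (2)·0.0000) / (11) = 0.0000
  w = (4 - (-3)·0.0000 - (-4)·0.0000 - (4)·0.0000) / (-14) = -0.2857
  t = (4 - (-3)·0.0000 - (-3)·0.0000 - (2)·0.0000) / (11) = 0.3636
Iteration 2:
  u = (8 - (3)·0.0000 - (3)·-0.2857 - (2)·0.3636) / (9) = 0.9033
  v = (0 - (-3)·0.8889 - (4)·-0.2857 - (2)·0.3636) / (11) = 0.2802
  w = (4 - (-3)·0.8889 - (-4)·0.0000 - (4)·0.3636) / (-14) = -0.3723
  t = (4 - (-3)·0.8889 - (-3)·0.0000 - (2)·-0.2857) / (11) = 0.6580

0.9033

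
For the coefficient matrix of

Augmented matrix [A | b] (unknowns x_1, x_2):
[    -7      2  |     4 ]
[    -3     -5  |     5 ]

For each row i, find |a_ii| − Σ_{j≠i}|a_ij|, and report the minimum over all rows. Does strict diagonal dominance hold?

row 1: |-7| − (2) = 5
row 2: |-5| − (3) = 2
minimum over rows = 2 → strictly diagonally dominant (convergence guaranteed)

2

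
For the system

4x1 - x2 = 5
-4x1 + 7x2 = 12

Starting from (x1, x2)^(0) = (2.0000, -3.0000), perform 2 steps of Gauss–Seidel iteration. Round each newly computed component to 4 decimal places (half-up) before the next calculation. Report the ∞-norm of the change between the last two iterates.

Iteration 1:
  x1 = (5 - (-1)·-3.0000) / (4) = 0.5000
  x2 = (12 - (-4)·0.5000) / (7) = 2.0000
Iteration 2:
  x1 = (5 - (-1)·2.0000) / (4) = 1.7500
  x2 = (12 - (-4)·1.7500) / (7) = 2.7143
Change: (1.2500, 0.7143) → max |·| = 1.2500

1.2500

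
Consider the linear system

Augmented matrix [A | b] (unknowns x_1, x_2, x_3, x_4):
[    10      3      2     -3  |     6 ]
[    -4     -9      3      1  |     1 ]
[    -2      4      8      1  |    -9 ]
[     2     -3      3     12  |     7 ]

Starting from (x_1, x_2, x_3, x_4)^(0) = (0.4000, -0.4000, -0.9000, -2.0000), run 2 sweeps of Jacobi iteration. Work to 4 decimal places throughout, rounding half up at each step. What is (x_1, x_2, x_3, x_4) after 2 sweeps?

(1.1508, -0.3648, -0.7247, 0.4743)

Iteration 1:
  x_1 = (6 - (3)·-0.4000 - (2)·-0.9000 - (-3)·-2.0000) / (10) = 0.3000
  x_2 = (1 - (-4)·0.4000 - (3)·-0.9000 - (1)·-2.0000) / (-9) = -0.8111
  x_3 = (-9 - (-2)·0.4000 - (4)·-0.4000 - (1)·-2.0000) / (8) = -0.5750
  x_4 = (7 - (2)·0.4000 - (-3)·-0.4000 - (3)·-0.9000) / (12) = 0.6417
Iteration 2:
  x_1 = (6 - (3)·-0.8111 - (2)·-0.5750 - (-3)·0.6417) / (10) = 1.1508
  x_2 = (1 - (-4)·0.3000 - (3)·-0.5750 - (1)·0.6417) / (-9) = -0.3648
  x_3 = (-9 - (-2)·0.3000 - (4)·-0.8111 - (1)·0.6417) / (8) = -0.7247
  x_4 = (7 - (2)·0.3000 - (-3)·-0.8111 - (3)·-0.5750) / (12) = 0.4743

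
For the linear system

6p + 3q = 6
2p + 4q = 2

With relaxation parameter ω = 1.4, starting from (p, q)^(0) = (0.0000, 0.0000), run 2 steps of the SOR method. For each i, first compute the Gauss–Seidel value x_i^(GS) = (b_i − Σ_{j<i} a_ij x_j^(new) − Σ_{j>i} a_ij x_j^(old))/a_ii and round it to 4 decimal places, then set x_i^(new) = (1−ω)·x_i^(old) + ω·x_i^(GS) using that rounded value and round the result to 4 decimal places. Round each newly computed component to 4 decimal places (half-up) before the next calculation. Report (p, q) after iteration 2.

Iteration 1:
  p: GS value = (6 - (3)·0.0000) / (6) = 1.0000;  p ← (1−ω)·0.0000 + ω·1.0000 = 1.4000
  q: GS value = (2 - (2)·1.4000) / (4) = -0.2000;  q ← (1−ω)·0.0000 + ω·-0.2000 = -0.2800
Iteration 2:
  p: GS value = (6 - (3)·-0.2800) / (6) = 1.1400;  p ← (1−ω)·1.4000 + ω·1.1400 = 1.0360
  q: GS value = (2 - (2)·1.0360) / (4) = -0.0180;  q ← (1−ω)·-0.2800 + ω·-0.0180 = 0.0868

(1.0360, 0.0868)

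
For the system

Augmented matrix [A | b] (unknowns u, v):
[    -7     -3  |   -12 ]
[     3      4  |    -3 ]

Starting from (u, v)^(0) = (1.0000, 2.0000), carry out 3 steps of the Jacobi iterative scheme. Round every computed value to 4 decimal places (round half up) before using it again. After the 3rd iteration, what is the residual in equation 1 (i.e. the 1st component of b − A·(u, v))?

Iteration 1:
  u = (-12 - (-3)·2.0000) / (-7) = 0.8571
  v = (-3 - (3)·1.0000) / (4) = -1.5000
Iteration 2:
  u = (-12 - (-3)·-1.5000) / (-7) = 2.3571
  v = (-3 - (3)·0.8571) / (4) = -1.3928
Iteration 3:
  u = (-12 - (-3)·-1.3928) / (-7) = 2.3112
  v = (-3 - (3)·2.3571) / (4) = -2.5178
Residual b − A·x = (-3.3750, 0.1376)

-3.3750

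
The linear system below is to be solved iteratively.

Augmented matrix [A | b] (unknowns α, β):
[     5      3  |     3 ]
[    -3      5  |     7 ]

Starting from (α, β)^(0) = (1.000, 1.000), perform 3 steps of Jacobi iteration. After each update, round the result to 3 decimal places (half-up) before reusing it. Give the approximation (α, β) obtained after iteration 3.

Iteration 1:
  α = (3 - (3)·1.000) / (5) = 0.000
  β = (7 - (-3)·1.000) / (5) = 2.000
Iteration 2:
  α = (3 - (3)·2.000) / (5) = -0.600
  β = (7 - (-3)·0.000) / (5) = 1.400
Iteration 3:
  α = (3 - (3)·1.400) / (5) = -0.240
  β = (7 - (-3)·-0.600) / (5) = 1.040

(-0.240, 1.040)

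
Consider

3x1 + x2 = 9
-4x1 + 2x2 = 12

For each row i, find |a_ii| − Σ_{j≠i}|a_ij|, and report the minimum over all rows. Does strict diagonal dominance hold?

row 1: |3| − (1) = 2
row 2: |2| − (4) = -2
minimum over rows = -2 → not strictly diagonally dominant

-2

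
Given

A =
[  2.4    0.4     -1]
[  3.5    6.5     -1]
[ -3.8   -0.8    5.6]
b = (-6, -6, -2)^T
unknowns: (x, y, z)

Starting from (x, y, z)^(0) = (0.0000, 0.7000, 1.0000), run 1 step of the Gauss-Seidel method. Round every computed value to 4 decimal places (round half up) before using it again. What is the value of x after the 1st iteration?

Iteration 1:
  x = (-6 - (0.4)·0.7000 - (-1)·1.0000) / (2.4) = -2.2000
  y = (-6 - (3.5)·-2.2000 - (-1)·1.0000) / (6.5) = 0.4154
  z = (-2 - (-3.8)·-2.2000 - (-0.8)·0.4154) / (5.6) = -1.7907

-2.2000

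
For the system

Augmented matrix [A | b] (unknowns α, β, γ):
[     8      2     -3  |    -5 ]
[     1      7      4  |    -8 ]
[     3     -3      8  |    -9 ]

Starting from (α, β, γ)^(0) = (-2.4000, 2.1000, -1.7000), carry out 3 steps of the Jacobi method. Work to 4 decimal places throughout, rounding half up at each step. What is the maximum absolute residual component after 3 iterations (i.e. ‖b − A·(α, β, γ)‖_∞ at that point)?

4.0787

Iteration 1:
  α = (-5 - (2)·2.1000 - (-3)·-1.7000) / (8) = -1.7875
  β = (-8 - (1)·-2.4000 - (4)·-1.7000) / (7) = 0.1714
  γ = (-9 - (3)·-2.4000 - (-3)·2.1000) / (8) = 0.5625
Iteration 2:
  α = (-5 - (2)·0.1714 - (-3)·0.5625) / (8) = -0.4569
  β = (-8 - (1)·-1.7875 - (4)·0.5625) / (7) = -1.2089
  γ = (-9 - (3)·-1.7875 - (-3)·0.1714) / (8) = -0.3904
Iteration 3:
  α = (-5 - (2)·-1.2089 - (-3)·-0.3904) / (8) = -0.4692
  β = (-8 - (1)·-0.4569 - (4)·-0.3904) / (7) = -0.8545
  γ = (-9 - (3)·-0.4569 - (-3)·-1.2089) / (8) = -1.4070
Residual b − A·x = (-3.7584, 4.0787, 1.1001); ∞-norm = 4.0787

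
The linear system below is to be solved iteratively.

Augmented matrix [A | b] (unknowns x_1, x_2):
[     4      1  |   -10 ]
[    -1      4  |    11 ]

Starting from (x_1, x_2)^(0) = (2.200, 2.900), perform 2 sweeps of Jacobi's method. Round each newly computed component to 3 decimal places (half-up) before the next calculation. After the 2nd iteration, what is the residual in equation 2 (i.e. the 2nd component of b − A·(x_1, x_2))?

-0.101

Iteration 1:
  x_1 = (-10 - (1)·2.900) / (4) = -3.225
  x_2 = (11 - (-1)·2.200) / (4) = 3.300
Iteration 2:
  x_1 = (-10 - (1)·3.300) / (4) = -3.325
  x_2 = (11 - (-1)·-3.225) / (4) = 1.944
Residual b − A·x = (1.356, -0.101)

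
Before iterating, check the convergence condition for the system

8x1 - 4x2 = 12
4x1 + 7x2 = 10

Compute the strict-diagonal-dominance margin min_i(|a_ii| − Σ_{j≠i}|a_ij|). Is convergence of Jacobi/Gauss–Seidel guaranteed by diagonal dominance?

row 1: |8| − (4) = 4
row 2: |7| − (4) = 3
minimum over rows = 3 → strictly diagonally dominant (convergence guaranteed)

3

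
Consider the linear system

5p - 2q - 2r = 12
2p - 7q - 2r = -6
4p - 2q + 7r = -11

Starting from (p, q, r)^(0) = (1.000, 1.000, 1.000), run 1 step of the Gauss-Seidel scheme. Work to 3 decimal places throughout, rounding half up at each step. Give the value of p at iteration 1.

Iteration 1:
  p = (12 - (-2)·1.000 - (-2)·1.000) / (5) = 3.200
  q = (-6 - (2)·3.200 - (-2)·1.000) / (-7) = 1.486
  r = (-11 - (4)·3.200 - (-2)·1.486) / (7) = -2.975

3.200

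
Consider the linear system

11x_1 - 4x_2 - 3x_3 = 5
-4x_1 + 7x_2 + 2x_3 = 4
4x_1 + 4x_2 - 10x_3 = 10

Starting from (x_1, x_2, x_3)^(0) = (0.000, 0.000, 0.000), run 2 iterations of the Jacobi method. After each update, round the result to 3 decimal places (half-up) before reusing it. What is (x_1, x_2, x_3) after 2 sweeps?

(0.389, 1.117, -0.590)

Iteration 1:
  x_1 = (5 - (-4)·0.000 - (-3)·0.000) / (11) = 0.455
  x_2 = (4 - (-4)·0.000 - (2)·0.000) / (7) = 0.571
  x_3 = (10 - (4)·0.000 - (4)·0.000) / (-10) = -1.000
Iteration 2:
  x_1 = (5 - (-4)·0.571 - (-3)·-1.000) / (11) = 0.389
  x_2 = (4 - (-4)·0.455 - (2)·-1.000) / (7) = 1.117
  x_3 = (10 - (4)·0.455 - (4)·0.571) / (-10) = -0.590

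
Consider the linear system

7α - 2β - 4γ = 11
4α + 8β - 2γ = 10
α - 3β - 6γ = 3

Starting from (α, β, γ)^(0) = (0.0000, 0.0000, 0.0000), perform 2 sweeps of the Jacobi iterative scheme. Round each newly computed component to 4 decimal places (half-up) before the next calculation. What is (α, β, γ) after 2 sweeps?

Iteration 1:
  α = (11 - (-2)·0.0000 - (-4)·0.0000) / (7) = 1.5714
  β = (10 - (4)·0.0000 - (-2)·0.0000) / (8) = 1.2500
  γ = (3 - (1)·0.0000 - (-3)·0.0000) / (-6) = -0.5000
Iteration 2:
  α = (11 - (-2)·1.2500 - (-4)·-0.5000) / (7) = 1.6429
  β = (10 - (4)·1.5714 - (-2)·-0.5000) / (8) = 0.3393
  γ = (3 - (1)·1.5714 - (-3)·1.2500) / (-6) = -0.8631

(1.6429, 0.3393, -0.8631)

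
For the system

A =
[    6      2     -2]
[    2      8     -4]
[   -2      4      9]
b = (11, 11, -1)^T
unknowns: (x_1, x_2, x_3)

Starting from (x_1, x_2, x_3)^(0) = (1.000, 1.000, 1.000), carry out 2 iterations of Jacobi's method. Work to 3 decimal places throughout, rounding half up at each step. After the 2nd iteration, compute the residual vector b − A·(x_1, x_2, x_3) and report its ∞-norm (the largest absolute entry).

Iteration 1:
  x_1 = (11 - (2)·1.000 - (-2)·1.000) / (6) = 1.833
  x_2 = (11 - (2)·1.000 - (-4)·1.000) / (8) = 1.625
  x_3 = (-1 - (-2)·1.000 - (4)·1.000) / (9) = -0.333
Iteration 2:
  x_1 = (11 - (2)·1.625 - (-2)·-0.333) / (6) = 1.181
  x_2 = (11 - (2)·1.833 - (-4)·-0.333) / (8) = 0.750
  x_3 = (-1 - (-2)·1.833 - (4)·1.625) / (9) = -0.426
Residual b − A·x = (1.562, 0.934, 2.196); ∞-norm = 2.196

2.196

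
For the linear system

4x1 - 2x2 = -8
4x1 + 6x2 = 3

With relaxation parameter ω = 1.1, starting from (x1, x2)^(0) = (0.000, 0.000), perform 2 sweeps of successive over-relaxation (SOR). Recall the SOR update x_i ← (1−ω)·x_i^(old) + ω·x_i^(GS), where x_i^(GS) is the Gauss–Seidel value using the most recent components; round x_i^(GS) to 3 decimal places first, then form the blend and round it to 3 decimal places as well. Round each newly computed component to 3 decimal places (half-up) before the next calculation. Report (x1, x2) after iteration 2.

Iteration 1:
  x1: GS value = (-8 - (-2)·0.000) / (4) = -2.000;  x1 ← (1−ω)·0.000 + ω·-2.000 = -2.200
  x2: GS value = (3 - (4)·-2.200) / (6) = 1.967;  x2 ← (1−ω)·0.000 + ω·1.967 = 2.164
Iteration 2:
  x1: GS value = (-8 - (-2)·2.164) / (4) = -0.918;  x1 ← (1−ω)·-2.200 + ω·-0.918 = -0.790
  x2: GS value = (3 - (4)·-0.790) / (6) = 1.027;  x2 ← (1−ω)·2.164 + ω·1.027 = 0.913

(-0.790, 0.913)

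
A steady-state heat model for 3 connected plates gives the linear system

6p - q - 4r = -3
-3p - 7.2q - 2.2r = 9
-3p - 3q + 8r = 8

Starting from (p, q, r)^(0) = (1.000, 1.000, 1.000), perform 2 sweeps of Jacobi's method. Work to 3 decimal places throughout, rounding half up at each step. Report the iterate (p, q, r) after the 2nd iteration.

(0.338, -1.923, 0.385)

Iteration 1:
  p = (-3 - (-1)·1.000 - (-4)·1.000) / (6) = 0.333
  q = (9 - (-3)·1.000 - (-2.2)·1.000) / (-7.2) = -1.972
  r = (8 - (-3)·1.000 - (-3)·1.000) / (8) = 1.750
Iteration 2:
  p = (-3 - (-1)·-1.972 - (-4)·1.750) / (6) = 0.338
  q = (9 - (-3)·0.333 - (-2.2)·1.750) / (-7.2) = -1.923
  r = (8 - (-3)·0.333 - (-3)·-1.972) / (8) = 0.385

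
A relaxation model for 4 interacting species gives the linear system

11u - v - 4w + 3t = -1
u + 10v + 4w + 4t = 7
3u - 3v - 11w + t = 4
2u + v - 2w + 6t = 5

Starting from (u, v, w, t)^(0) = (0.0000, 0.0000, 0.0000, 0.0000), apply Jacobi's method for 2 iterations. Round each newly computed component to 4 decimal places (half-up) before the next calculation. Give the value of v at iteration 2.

Iteration 1:
  u = (-1 - (-1)·0.0000 - (-4)·0.0000 - (3)·0.0000) / (11) = -0.0909
  v = (7 - (1)·0.0000 - (4)·0.0000 - (4)·0.0000) / (10) = 0.7000
  w = (4 - (3)·0.0000 - (-3)·0.0000 - (1)·0.0000) / (-11) = -0.3636
  t = (5 - (2)·0.0000 - (1)·0.0000 - (-2)·0.0000) / (6) = 0.8333
Iteration 2:
  u = (-1 - (-1)·0.7000 - (-4)·-0.3636 - (3)·0.8333) / (11) = -0.3868
  v = (7 - (1)·-0.0909 - (4)·-0.3636 - (4)·0.8333) / (10) = 0.5212
  w = (4 - (3)·-0.0909 - (-3)·0.7000 - (1)·0.8333) / (-11) = -0.5036
  t = (5 - (2)·-0.0909 - (1)·0.7000 - (-2)·-0.3636) / (6) = 0.6258

0.5212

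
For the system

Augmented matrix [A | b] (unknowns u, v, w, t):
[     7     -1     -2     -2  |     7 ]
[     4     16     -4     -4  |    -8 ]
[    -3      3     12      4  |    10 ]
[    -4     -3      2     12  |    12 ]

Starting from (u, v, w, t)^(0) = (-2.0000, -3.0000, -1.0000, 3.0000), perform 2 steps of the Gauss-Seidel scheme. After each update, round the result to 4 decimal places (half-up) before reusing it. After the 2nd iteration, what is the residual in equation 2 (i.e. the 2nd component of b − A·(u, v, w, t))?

Iteration 1:
  u = (7 - (-1)·-3.0000 - (-2)·-1.0000 - (-2)·3.0000) / (7) = 1.1429
  v = (-8 - (4)·1.1429 - (-4)·-1.0000 - (-4)·3.0000) / (16) = -0.2857
  w = (10 - (-3)·1.1429 - (3)·-0.2857 - (4)·3.0000) / (12) = 0.1905
  t = (12 - (-4)·1.1429 - (-3)·-0.2857 - (2)·0.1905) / (12) = 1.2778
Iteration 2:
  u = (7 - (-1)·-0.2857 - (-2)·0.1905 - (-2)·1.2778) / (7) = 1.3787
  v = (-8 - (4)·1.3787 - (-4)·0.1905 - (-4)·1.2778) / (16) = -0.4776
  w = (10 - (-3)·1.3787 - (3)·-0.4776 - (4)·1.2778) / (12) = 0.8715
  t = (12 - (-4)·1.3787 - (-3)·-0.4776 - (2)·0.8715) / (12) = 1.1949
Residual b − A·x = (1.0043, 2.3924, 0.3313, 0.0002)

2.3924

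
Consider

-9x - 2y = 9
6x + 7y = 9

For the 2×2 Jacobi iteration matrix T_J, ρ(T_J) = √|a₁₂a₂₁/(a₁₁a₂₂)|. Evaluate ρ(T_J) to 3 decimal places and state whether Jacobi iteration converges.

a₁₂a₂₁/(a₁₁a₂₂) = (-2)·(6) / ((-9)·(7)) = 0.190476
ρ = √|0.190476| = √0.190476 = 0.436
ρ < 1, so Jacobi converges

0.436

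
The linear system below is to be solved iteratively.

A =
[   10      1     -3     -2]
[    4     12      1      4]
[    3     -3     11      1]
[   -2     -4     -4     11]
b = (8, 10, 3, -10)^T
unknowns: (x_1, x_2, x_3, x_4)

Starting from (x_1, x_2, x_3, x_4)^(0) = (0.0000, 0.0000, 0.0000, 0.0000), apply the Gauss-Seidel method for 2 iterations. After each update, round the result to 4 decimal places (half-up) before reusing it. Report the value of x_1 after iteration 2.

Iteration 1:
  x_1 = (8 - (1)·0.0000 - (-3)·0.0000 - (-2)·0.0000) / (10) = 0.8000
  x_2 = (10 - (4)·0.8000 - (1)·0.0000 - (4)·0.0000) / (12) = 0.5667
  x_3 = (3 - (3)·0.8000 - (-3)·0.5667 - (1)·0.0000) / (11) = 0.2091
  x_4 = (-10 - (-2)·0.8000 - (-4)·0.5667 - (-4)·0.2091) / (11) = -0.4815
Iteration 2:
  x_1 = (8 - (1)·0.5667 - (-3)·0.2091 - (-2)·-0.4815) / (10) = 0.7098
  x_2 = (10 - (4)·0.7098 - (1)·0.2091 - (4)·-0.4815) / (12) = 0.7398
  x_3 = (3 - (3)·0.7098 - (-3)·0.7398 - (1)·-0.4815) / (11) = 0.3247
  x_4 = (-10 - (-2)·0.7098 - (-4)·0.7398 - (-4)·0.3247) / (11) = -0.3929

0.7098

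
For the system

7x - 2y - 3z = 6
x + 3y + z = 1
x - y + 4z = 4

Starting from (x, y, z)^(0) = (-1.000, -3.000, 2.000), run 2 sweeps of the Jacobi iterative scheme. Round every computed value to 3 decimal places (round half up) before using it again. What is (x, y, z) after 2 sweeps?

Iteration 1:
  x = (6 - (-2)·-3.000 - (-3)·2.000) / (7) = 0.857
  y = (1 - (1)·-1.000 - (1)·2.000) / (3) = 0.000
  z = (4 - (1)·-1.000 - (-1)·-3.000) / (4) = 0.500
Iteration 2:
  x = (6 - (-2)·0.000 - (-3)·0.500) / (7) = 1.071
  y = (1 - (1)·0.857 - (1)·0.500) / (3) = -0.119
  z = (4 - (1)·0.857 - (-1)·0.000) / (4) = 0.786

(1.071, -0.119, 0.786)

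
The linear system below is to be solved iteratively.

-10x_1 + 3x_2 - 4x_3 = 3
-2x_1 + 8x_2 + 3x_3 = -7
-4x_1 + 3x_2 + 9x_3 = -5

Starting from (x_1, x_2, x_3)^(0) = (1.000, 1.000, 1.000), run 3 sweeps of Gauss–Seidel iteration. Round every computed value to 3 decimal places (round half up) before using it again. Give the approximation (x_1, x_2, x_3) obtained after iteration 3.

(-0.370, -0.775, -0.462)

Iteration 1:
  x_1 = (3 - (3)·1.000 - (-4)·1.000) / (-10) = -0.400
  x_2 = (-7 - (-2)·-0.400 - (3)·1.000) / (8) = -1.350
  x_3 = (-5 - (-4)·-0.400 - (3)·-1.350) / (9) = -0.283
Iteration 2:
  x_1 = (3 - (3)·-1.350 - (-4)·-0.283) / (-10) = -0.592
  x_2 = (-7 - (-2)·-0.592 - (3)·-0.283) / (8) = -0.917
  x_3 = (-5 - (-4)·-0.592 - (3)·-0.917) / (9) = -0.513
Iteration 3:
  x_1 = (3 - (3)·-0.917 - (-4)·-0.513) / (-10) = -0.370
  x_2 = (-7 - (-2)·-0.370 - (3)·-0.513) / (8) = -0.775
  x_3 = (-5 - (-4)·-0.370 - (3)·-0.775) / (9) = -0.462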